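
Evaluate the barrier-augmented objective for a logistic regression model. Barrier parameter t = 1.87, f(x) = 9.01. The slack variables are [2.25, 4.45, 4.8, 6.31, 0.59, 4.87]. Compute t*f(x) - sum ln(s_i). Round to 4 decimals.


Step 1: Compute log-barrier.
ln values: [0.8109, 1.4929, 1.5686, 1.8421, -0.5276, 1.5831]
phi = -(0.8109 + 1.4929 + 1.5686 + 1.8421 - 0.5276 + 1.5831) = -6.77
Step 2: Compute augmented objective.
t*f(x) = 1.87*9.01 = 16.8487
Total = 16.8487 - 6.77 = 10.0787


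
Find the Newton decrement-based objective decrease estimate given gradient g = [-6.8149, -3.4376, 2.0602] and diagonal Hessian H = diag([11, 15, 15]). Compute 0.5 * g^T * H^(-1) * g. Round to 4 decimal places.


Step 1: H is diagonal, so H^(-1) * g = [-0.6195, -0.2292, 0.1373].
Step 2: g^T H^(-1) g = sum_i g_i^2 / H_ii
  = (-6.8149)^2/11 + (-3.4376)^2/15 + (2.0602)^2/15
  = 4.2221 + 0.7878 + 0.283 = 5.2928
Step 3: Objective decrease = 0.5 * g^T H^(-1) g = 2.6464


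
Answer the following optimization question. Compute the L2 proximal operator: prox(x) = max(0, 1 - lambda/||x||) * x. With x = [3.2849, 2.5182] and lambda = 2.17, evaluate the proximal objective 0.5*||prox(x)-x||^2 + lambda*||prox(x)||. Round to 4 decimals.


Step 1: Compute ||x||.
||x|| = 4.1391
Step 2: Compute scaling factor.
scale = max(0, 1 - 2.17/4.1391) = 0.4757
Step 3: prox(x) = [1.5627, 1.198]
||prox(x)|| = 1.9691
Step 4: Proximal objective.
0.5*||prox-x||^2 = 2.3545
lambda*||prox|| = 4.2729
Total = 6.6273


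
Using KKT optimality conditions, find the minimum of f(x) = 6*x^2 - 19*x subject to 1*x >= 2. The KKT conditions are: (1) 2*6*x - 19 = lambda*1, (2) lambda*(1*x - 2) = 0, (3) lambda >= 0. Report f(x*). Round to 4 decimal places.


Step 1: Try lambda = 0 (constraint inactive).
x_unc = 19/(2*6) = 1.5833
Check: 1*1.5833 = 1.5833 < 2 -- violated!
Step 2: Constraint must be active: 1*x = 2
x* = 2/1 = 2.0
lambda = (2*6*2.0 - 19)/1 = 5.0
Step 3: Compute optimal value.
f(x*) = 6*2.0^2 - 19*2.0 = -14.0


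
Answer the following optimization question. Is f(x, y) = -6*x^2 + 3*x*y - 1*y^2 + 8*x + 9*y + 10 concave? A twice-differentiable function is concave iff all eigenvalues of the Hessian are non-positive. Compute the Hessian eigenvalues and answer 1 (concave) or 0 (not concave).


The Hessian of f(x,y) = -6*x^2 + 3*x*y - 1*y^2 + 8*x + 9*y + 10 is:
H = [[-12, 3], [3, -2]]
Trace = -12 - 2 = -14
Determinant = -12*-2 - (3)^2 = 15
Discriminant = (-14)^2 - 4*15 = 136.0
Eigenvalues: lambda_1 = -12.831, lambda_2 = -1.169
The function is concave.

1


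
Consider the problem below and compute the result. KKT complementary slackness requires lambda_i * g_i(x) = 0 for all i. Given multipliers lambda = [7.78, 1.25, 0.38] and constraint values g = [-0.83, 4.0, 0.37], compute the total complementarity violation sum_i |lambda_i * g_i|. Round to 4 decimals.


KKT complementary slackness check:
lambda_1 * g_1 = 7.78 * -0.83 = -6.4574
lambda_2 * g_2 = 1.25 * 4.0 = 5.0
lambda_3 * g_3 = 0.38 * 0.37 = 0.1406
Total violation = 6.4574 + 5.0 + 0.1406 = 11.598


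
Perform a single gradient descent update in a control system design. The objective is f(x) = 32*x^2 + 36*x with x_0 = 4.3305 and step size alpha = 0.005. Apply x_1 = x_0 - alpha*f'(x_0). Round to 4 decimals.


We compute the gradient at x_0 and apply the update.
f'(x) = 64*x + 36
f'(4.3305) = 64*4.3305 + 36 = 313.152
x_1 = 4.3305 - 0.005*313.152 = 2.7647


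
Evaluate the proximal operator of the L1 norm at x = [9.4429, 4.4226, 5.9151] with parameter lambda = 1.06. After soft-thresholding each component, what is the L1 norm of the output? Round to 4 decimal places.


Soft-thresholding with lambda = 1.06:
prox(9.4429) = sign(9.4429)*max(|9.4429| - 1.06, 0) = 8.3829
prox(4.4226) = sign(4.4226)*max(|4.4226| - 1.06, 0) = 3.3626
prox(5.9151) = sign(5.9151)*max(|5.9151| - 1.06, 0) = 4.8551
prox(x) = [8.3829, 3.3626, 4.8551]
||prox(x)||_1 = 8.3829 + 3.3626 + 4.8551 = 16.6006


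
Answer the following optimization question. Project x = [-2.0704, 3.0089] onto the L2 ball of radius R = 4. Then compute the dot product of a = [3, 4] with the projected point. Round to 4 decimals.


Step 1: Compute ||x|| (intermediates to 6 decimals).
||x|| = sqrt((-2.0704)^2 + 3.0089^2) = 3.652401
Step 2: Project.
Since ||x|| <= R, proj = x (no scaling needed).
proj(x) = [-2.0704, 3.0089]
Step 3: Dot product.
a^T * proj(x) = 3*(-2.0704) + 4*3.0089 = 5.8244


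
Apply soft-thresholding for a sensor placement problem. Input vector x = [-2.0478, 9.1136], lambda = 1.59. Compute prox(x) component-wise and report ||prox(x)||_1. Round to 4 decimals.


Soft-thresholding with lambda = 1.59:
prox(-2.0478) = sign(-2.0478)*max(|-2.0478| - 1.59, 0) = -0.4578
prox(9.1136) = sign(9.1136)*max(|9.1136| - 1.59, 0) = 7.5236
prox(x) = [-0.4578, 7.5236]
||prox(x)||_1 = 0.4578 + 7.5236 = 7.9814


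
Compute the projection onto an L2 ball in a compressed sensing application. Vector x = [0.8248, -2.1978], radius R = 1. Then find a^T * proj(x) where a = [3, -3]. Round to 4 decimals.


Step 1: Compute ||x|| (intermediates to 6 decimals).
||x|| = sqrt(0.8248^2 + (-2.1978)^2) = 2.347471
Step 2: Project.
Since ||x|| > R, scale = R/||x|| = 1/2.347471 = 0.42599, proj(x) = scale * x
proj(x) = [0.351357, -0.936241]
Step 3: Dot product.
a^T * proj(x) = 3*0.351357 - 3*(-0.936241) = 3.8628


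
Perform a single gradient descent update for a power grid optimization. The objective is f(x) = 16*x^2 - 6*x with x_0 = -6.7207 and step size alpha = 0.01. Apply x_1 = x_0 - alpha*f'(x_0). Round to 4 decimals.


We compute the gradient at x_0 and apply the update.
f'(x) = 32*x - 6
f'(-6.7207) = 32*-6.7207 - 6 = -221.0624
x_1 = -6.7207 - 0.01*-221.0624 = -4.5101


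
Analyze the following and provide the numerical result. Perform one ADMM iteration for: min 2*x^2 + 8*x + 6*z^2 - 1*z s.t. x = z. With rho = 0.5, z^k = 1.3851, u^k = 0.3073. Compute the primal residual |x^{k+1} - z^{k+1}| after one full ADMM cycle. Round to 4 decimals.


ADMM iteration with rho = 0.5, z^k = 1.3851, u^k = 0.3073
Step 1: x-update.
Minimize 2*x^2 + 8*x + (0.5/2)*(x - 1.3851 + 0.3073)^2
FOC: (2*2 + 0.5)*x = -8 + 0.5*(1.3851 - 0.3073)
x^{k+1} = -1.658
Step 2: z-update.
Minimize 6*z^2 - 1*z + (0.5/2)*(-1.658 - z + 0.3073)^2
FOC: (2*6 + 0.5)*z = 1 + 0.5*(-1.658 + 0.3073)
z^{k+1} = 0.026
Step 3: u-update.
u^{k+1} = 0.3073 - 1.658 - 0.026 = -1.3767
Step 4: Primal residual = |-1.658 - 0.026| = 1.684


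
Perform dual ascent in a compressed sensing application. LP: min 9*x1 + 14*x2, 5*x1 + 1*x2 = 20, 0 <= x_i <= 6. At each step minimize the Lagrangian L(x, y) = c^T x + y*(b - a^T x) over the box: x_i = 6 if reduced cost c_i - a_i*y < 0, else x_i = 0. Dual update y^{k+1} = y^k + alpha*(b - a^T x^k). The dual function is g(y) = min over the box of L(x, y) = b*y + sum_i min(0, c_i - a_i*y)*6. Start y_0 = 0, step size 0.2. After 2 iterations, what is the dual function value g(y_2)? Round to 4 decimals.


Dual ascent for LP: min 9*x1 + 14*x2, 5*x1 + 1*x2 = 20, 0 <= x_i <= 6
Step 1: y^k = 0.0, reduced costs: (9.0, 14.0)
  x^k = (0.0, 0.0), subgradient = b - a^T x = 20.0
  y^{k+1} = 0.0 + 0.2*20.0 = 4.0
Step 2: y^k = 4.0, reduced costs: (-11.0, 10.0)
  x^k = (6.0, 0.0), subgradient = b - a^T x = -10.0
  y^{k+1} = 4.0 + 0.2*-10.0 = 2.0
Dual objective at y_2 = 2.0: reduced costs (-1.0, 12.0), box minimizer x = (6.0, 0.0)
g(y_2) = b*y + (c1 - a1*y)*x1 + (c2 - a2*y)*x2 = 20*2.0 + (-1.0)*6.0 + 12.0*0.0 = 40.0 - 6.0 + 0.0 = 34.0


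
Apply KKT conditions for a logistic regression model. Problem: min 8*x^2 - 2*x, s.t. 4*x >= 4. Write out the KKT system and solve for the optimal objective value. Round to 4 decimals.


Step 1: Try lambda = 0 (constraint inactive).
x_unc = 2/(2*8) = 0.125
Check: 4*0.125 = 0.5 < 4 -- violated!
Step 2: Constraint must be active: 4*x = 4
x* = 4/4 = 1.0
lambda = (2*8*1.0 - 2)/4 = 3.5
Step 3: Compute optimal value.
f(x*) = 8*1.0^2 - 2*1.0 = 6.0


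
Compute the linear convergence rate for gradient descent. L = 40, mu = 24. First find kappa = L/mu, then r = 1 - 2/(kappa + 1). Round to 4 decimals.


Step 1: Compute the condition number.
kappa = L/mu = 40/24 = 1.6667
Step 2: Compute the convergence rate.
r = 1 - 2/(kappa + 1) = 1 - 2*mu/(L + mu) = (L - mu)/(L + mu) = 16/64 = 0.25


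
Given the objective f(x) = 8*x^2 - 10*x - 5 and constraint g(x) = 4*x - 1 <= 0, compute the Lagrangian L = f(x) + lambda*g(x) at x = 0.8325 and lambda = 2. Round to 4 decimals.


Step 1: Evaluate f(x).
f(0.8325) = 8*0.8325^2 - 10*0.8325 - 5 = -7.7806
Step 2: Evaluate g(x).
g(0.8325) = 4*0.8325 - 1 = 2.33
Step 3: Compute Lagrangian.
L = -7.7806 + 2*2.33 = -3.1206


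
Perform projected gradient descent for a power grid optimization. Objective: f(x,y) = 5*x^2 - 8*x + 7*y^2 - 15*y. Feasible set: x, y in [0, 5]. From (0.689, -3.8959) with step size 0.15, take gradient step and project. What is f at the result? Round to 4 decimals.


Step 1: Compute gradient at (0.689, -3.8959).
grad_x = 2*5*0.689 - 8 = -1.11
grad_y = 2*7*-3.8959 - 15 = -69.5426
Step 2: Gradient step.
x_raw = 0.689 - 0.15*-1.11 = 0.8555
y_raw = -3.8959 - 0.15*-69.5426 = 6.5355
Step 3: Project onto [0, 5].
x_proj = clip(0.8555) = 0.8555
y_proj = clip(6.5355) = 5.0
Step 4: Evaluate f.
f(0.8555, 5.0) = 96.8154


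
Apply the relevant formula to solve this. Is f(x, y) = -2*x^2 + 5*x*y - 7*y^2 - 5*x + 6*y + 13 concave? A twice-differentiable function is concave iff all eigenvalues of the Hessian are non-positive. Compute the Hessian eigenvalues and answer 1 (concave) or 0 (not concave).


The Hessian of f(x,y) = -2*x^2 + 5*x*y - 7*y^2 - 5*x + 6*y + 13 is:
H = [[-4, 5], [5, -14]]
Trace = -4 - 14 = -18
Determinant = -4*-14 - (5)^2 = 31
Discriminant = (-18)^2 - 4*31 = 200.0
Eigenvalues: lambda_1 = -16.0711, lambda_2 = -1.9289
The function is concave.

1


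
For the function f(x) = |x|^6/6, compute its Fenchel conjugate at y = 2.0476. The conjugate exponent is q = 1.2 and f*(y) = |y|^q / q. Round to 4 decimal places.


The conjugate exponent q satisfies 1/p + 1/q = 1.
p = 6, so q = 6/(6 - 1) = 1.2
|y|^q = 2.0476^1.2 = 2.3632
f*(2.0476) = 2.3632 / 1.2 = 1.9693


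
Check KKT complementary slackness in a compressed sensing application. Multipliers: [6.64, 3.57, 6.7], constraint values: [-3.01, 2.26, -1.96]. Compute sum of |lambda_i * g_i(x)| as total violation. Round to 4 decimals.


KKT complementary slackness check:
lambda_1 * g_1 = 6.64 * -3.01 = -19.9864
lambda_2 * g_2 = 3.57 * 2.26 = 8.0682
lambda_3 * g_3 = 6.7 * -1.96 = -13.132
Total violation = 19.9864 + 8.0682 + 13.132 = 41.1866


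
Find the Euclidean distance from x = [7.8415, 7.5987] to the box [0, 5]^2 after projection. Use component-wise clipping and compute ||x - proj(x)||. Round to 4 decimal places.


Project each component onto [0, 5].
clip(7.8415) = 5.0, clip(7.5987) = 5.0
Projection = [5.0, 5.0]
Squared diffs: [8.0741, 6.7532]
Distance = sqrt(14.8273) = 3.8506


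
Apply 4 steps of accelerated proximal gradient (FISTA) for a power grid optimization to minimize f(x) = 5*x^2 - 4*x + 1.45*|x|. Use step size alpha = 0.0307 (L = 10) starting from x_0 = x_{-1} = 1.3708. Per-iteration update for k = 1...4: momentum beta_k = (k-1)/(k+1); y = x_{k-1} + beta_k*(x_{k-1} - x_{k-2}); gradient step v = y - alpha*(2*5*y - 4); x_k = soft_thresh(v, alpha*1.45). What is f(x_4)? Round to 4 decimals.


FISTA on f(x) = 5*x^2 - 4*x + 1.45*|x|
L = 10, alpha = 0.0307
Iteration 1: beta = 0.0, y = 1.3708 + 0.0*(1.3708 - 1.3708) = 1.3708
  grad(y) = 9.708, v = y - alpha*grad = 1.0728
  prox(v) = soft_thresh(1.0728, 0.0445) = 1.0282
Iteration 2: beta = 0.3333, y = 1.0282 + 0.3333*(1.0282 - 1.3708) = 0.9141
  grad(y) = 5.1407, v = y - alpha*grad = 0.7562
  prox(v) = soft_thresh(0.7562, 0.0445) = 0.7117
Iteration 3: beta = 0.5, y = 0.7117 + 0.5*(0.7117 - 1.0282) = 0.5535
  grad(y) = 1.5347, v = y - alpha*grad = 0.5064
  prox(v) = soft_thresh(0.5064, 0.0445) = 0.4618
Iteration 4: beta = 0.6, y = 0.4618 + 0.6*(0.4618 - 0.7117) = 0.3119
  grad(y) = -0.8809, v = y - alpha*grad = 0.339
  prox(v) = soft_thresh(0.339, 0.0445) = 0.2944
f(x_4) = 5*0.2944^2 - 4*0.2944 + 1.45*|0.2944| = -0.3173


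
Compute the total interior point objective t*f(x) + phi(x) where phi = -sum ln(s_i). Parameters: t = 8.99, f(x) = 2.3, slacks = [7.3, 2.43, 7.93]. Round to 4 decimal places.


Step 1: Compute log-barrier.
ln values: [1.9879, 0.8879, 2.0707]
phi = -(1.9879 + 0.8879 + 2.0707) = -4.9464
Step 2: Compute augmented objective.
t*f(x) = 8.99*2.3 = 20.677
Total = 20.677 - 4.9464 = 15.7306


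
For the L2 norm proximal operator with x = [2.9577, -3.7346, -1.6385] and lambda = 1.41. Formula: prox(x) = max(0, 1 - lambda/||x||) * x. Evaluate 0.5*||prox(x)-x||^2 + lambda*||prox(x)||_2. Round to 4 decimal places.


Step 1: Compute ||x||.
||x|| = 5.0378
Step 2: Compute scaling factor.
scale = max(0, 1 - 1.41/5.0378) = 0.7201
Step 3: prox(x) = [2.1299, -2.6894, -1.1799]
||prox(x)|| = 3.6278
Step 4: Proximal objective.
0.5*||prox-x||^2 = 0.9941
lambda*||prox|| = 5.1152
Total = 6.1093


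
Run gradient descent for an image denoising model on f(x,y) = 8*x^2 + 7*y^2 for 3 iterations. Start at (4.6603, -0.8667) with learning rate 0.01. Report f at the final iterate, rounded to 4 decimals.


Gradient descent on f(x,y) = 8*x^2 + 7*y^2.
Starting point: (4.6603, -0.8667), alpha = 0.01
Step 1: grad_x = 2*8*4.6603 = 74.5648, grad_y = 2*7*-0.8667 = -12.1338
  x_1 = 4.6603 - 0.01*74.5648 = 3.9147
  y_1 = -0.8667 - 0.01*-12.1338 = -0.7454
Step 2: grad_x = 2*8*3.9147 = 62.6344, grad_y = 2*7*-0.7454 = -10.4351
  x_2 = 3.9147 - 0.01*62.6344 = 3.2883
  y_2 = -0.7454 - 0.01*-10.4351 = -0.641
Step 3: grad_x = 2*8*3.2883 = 52.6129, grad_y = 2*7*-0.641 = -8.9742
  x_3 = 3.2883 - 0.01*52.6129 = 2.7622
  y_3 = -0.641 - 0.01*-8.9742 = -0.5513
f(2.7622, -0.5513) = 8*2.7622^2 + 7*(-0.5513)^2 = 63.1643


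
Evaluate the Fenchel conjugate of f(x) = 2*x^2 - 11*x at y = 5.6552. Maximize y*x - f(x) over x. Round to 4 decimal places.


f*(y) = sup_x {y*x - a*x^2 - b*x} = sup_x {(y-b)*x - a*x^2}
FOC: (y - b) - 2a*x = 0 => x* = (y - b)/(2a)
x* = (5.6552 + 11)/(2*2) = 4.1638
f*(5.6552) = (y-b)^2/(4a) = (5.6552 + 11)^2/(4*2)
= 277.3957/8 = 34.6745


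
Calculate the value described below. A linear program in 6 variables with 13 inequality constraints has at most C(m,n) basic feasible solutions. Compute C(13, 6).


Each vertex corresponds to some choice of n active constraints out of m, so the number of vertices is at most C(m, n) = m! / (n!(m-n)!).
m = 13, n = 6
Numerator: 13 * 12 * 11 * 10 * 9 * 8
Denominator: 6! = 720
C(13, 6) = 1716


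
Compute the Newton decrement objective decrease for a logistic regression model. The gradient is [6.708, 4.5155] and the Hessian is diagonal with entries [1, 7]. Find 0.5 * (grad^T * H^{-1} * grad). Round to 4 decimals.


Step 1: H is diagonal, so H^(-1) * g = [6.708, 0.6451].
Step 2: g^T H^(-1) g = sum_i g_i^2 / H_ii
  = (6.708)^2/1 + (4.5155)^2/7
  = 44.9973 + 2.9128 = 47.9101
Step 3: Objective decrease = 0.5 * g^T H^(-1) g = 23.955


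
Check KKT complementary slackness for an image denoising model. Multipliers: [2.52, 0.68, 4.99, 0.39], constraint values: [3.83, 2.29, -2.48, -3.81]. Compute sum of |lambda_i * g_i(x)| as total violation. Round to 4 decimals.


KKT complementary slackness check:
lambda_1 * g_1 = 2.52 * 3.83 = 9.6516
lambda_2 * g_2 = 0.68 * 2.29 = 1.5572
lambda_3 * g_3 = 4.99 * -2.48 = -12.3752
lambda_4 * g_4 = 0.39 * -3.81 = -1.4859
Total violation = 9.6516 + 1.5572 + 12.3752 + 1.4859 = 25.0699


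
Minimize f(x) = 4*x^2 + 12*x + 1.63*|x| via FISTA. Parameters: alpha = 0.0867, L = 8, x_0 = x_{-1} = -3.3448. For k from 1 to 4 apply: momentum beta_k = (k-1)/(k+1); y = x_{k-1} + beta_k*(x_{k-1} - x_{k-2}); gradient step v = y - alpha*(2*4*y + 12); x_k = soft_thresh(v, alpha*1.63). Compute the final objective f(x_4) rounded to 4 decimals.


FISTA on f(x) = 4*x^2 + 12*x + 1.63*|x|
L = 8, alpha = 0.0867
Iteration 1: beta = 0.0, y = -3.3448 + 0.0*(-3.3448 + 3.3448) = -3.3448
  grad(y) = -14.7584, v = y - alpha*grad = -2.0652
  prox(v) = soft_thresh(-2.0652, 0.1413) = -1.9239
Iteration 2: beta = 0.3333, y = -1.9239 + 0.3333*(-1.9239 + 3.3448) = -1.4503
  grad(y) = 0.3976, v = y - alpha*grad = -1.4848
  prox(v) = soft_thresh(-1.4848, 0.1413) = -1.3435
Iteration 3: beta = 0.5, y = -1.3435 + 0.5*(-1.3435 + 1.9239) = -1.0532
  grad(y) = 3.5743, v = y - alpha*grad = -1.3631
  prox(v) = soft_thresh(-1.3631, 0.1413) = -1.2218
Iteration 4: beta = 0.6, y = -1.2218 + 0.6*(-1.2218 + 1.3435) = -1.1488
  grad(y) = 2.8097, v = y - alpha*grad = -1.3924
  prox(v) = soft_thresh(-1.3924, 0.1413) = -1.2511
f(x_4) = 4*(-1.2511)^2 + 12*(-1.2511) + 1.63*|-1.2511| = -6.7129


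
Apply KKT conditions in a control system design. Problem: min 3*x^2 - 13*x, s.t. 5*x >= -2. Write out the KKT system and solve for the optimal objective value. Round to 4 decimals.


Step 1: Try lambda = 0 (constraint inactive).
Stationarity: 2*3*x - 13 = 0
x* = 13/(2*3) = 13/6 = 2.1667 (rounded; the exact value 13/6 is used below)
Check constraint: 5*2.1667 = 10.8335 >= -2 -- satisfied.
Step 2: Compute optimal value.
f(x*) = 3*(13/6)^2 - 13*(13/6) = -14.0833


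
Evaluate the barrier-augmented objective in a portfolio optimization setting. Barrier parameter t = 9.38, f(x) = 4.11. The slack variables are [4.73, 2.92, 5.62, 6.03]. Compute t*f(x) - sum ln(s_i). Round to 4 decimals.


Step 1: Compute log-barrier.
ln values: [1.5539, 1.0716, 1.7263, 1.7967]
phi = -(1.5539 + 1.0716 + 1.7263 + 1.7967) = -6.1486
Step 2: Compute augmented objective.
t*f(x) = 9.38*4.11 = 38.5518
Total = 38.5518 - 6.1486 = 32.4032


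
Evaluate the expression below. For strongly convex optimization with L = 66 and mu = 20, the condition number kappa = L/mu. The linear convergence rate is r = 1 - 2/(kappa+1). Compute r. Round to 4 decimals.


Step 1: Compute the condition number.
kappa = L/mu = 66/20 = 3.3
Step 2: Compute the convergence rate.
r = 1 - 2/(kappa + 1) = 1 - 2*mu/(L + mu) = (L - mu)/(L + mu) = 46/86 = 0.5349


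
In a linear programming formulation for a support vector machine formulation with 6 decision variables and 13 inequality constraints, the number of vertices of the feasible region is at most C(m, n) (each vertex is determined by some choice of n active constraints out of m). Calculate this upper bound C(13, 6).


Each vertex corresponds to some choice of n active constraints out of m, so the number of vertices is at most C(m, n) = m! / (n!(m-n)!).
m = 13, n = 6
Numerator: 13 * 12 * 11 * 10 * 9 * 8
Denominator: 6! = 720
C(13, 6) = 1716


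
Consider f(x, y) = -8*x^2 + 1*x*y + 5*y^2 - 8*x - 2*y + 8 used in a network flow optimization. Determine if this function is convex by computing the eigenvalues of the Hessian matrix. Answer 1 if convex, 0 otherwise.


The Hessian of f(x,y) = -8*x^2 + 1*x*y + 5*y^2 - 8*x - 2*y + 8 is:
H = [[-16, 1], [1, 10]]
Trace = -16 + 10 = -6
Determinant = -16*10 - (1)^2 = -161
Discriminant = (-6)^2 - 4*-161 = 680.0
Eigenvalues: lambda_1 = -16.0384, lambda_2 = 10.0384
The function is not convex.

0


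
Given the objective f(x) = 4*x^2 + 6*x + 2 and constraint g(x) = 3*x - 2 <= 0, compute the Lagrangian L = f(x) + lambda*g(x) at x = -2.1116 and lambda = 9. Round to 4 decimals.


Step 1: Evaluate f(x).
f(-2.1116) = 4*(-2.1116)^2 + 6*(-2.1116) + 2 = 7.1658
Step 2: Evaluate g(x).
g(-2.1116) = 3*-2.1116 - 2 = -8.3348
Step 3: Compute Lagrangian.
L = 7.1658 + 9*-8.3348 = -67.8474


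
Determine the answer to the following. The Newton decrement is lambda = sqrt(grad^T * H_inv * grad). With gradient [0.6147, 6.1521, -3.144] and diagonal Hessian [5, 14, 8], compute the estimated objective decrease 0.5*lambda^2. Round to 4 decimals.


Step 1: H is diagonal, so H^(-1) * g = [0.1229, 0.4394, -0.393].
Step 2: g^T H^(-1) g = sum_i g_i^2 / H_ii
  = (0.6147)^2/5 + (6.1521)^2/14 + (-3.144)^2/8
  = 0.0756 + 2.7035 + 1.2356 = 4.0146
Step 3: Objective decrease = 0.5 * g^T H^(-1) g = 2.0073


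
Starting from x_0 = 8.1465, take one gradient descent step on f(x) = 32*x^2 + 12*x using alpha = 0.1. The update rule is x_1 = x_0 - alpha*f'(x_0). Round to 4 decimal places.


We compute the gradient at x_0 and apply the update.
f'(x) = 64*x + 12
f'(8.1465) = 64*8.1465 + 12 = 533.376
x_1 = 8.1465 - 0.1*533.376 = -45.1911


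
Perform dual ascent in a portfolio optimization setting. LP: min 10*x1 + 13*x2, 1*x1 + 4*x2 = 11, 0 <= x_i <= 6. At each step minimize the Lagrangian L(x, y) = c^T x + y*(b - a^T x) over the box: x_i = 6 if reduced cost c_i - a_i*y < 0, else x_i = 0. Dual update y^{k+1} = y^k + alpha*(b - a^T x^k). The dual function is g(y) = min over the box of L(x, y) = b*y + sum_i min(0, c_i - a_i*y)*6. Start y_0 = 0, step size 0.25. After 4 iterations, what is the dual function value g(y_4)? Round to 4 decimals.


Dual ascent for LP: min 10*x1 + 13*x2, 1*x1 + 4*x2 = 11, 0 <= x_i <= 6
Step 1: y^k = 0.0, reduced costs: (10.0, 13.0)
  x^k = (0.0, 0.0), subgradient = b - a^T x = 11.0
  y^{k+1} = 0.0 + 0.25*11.0 = 2.75
Step 2: y^k = 2.75, reduced costs: (7.25, 2.0)
  x^k = (0.0, 0.0), subgradient = b - a^T x = 11.0
  y^{k+1} = 2.75 + 0.25*11.0 = 5.5
Step 3: y^k = 5.5, reduced costs: (4.5, -9.0)
  x^k = (0.0, 6.0), subgradient = b - a^T x = -13.0
  y^{k+1} = 5.5 + 0.25*-13.0 = 2.25
Step 4: y^k = 2.25, reduced costs: (7.75, 4.0)
  x^k = (0.0, 0.0), subgradient = b - a^T x = 11.0
  y^{k+1} = 2.25 + 0.25*11.0 = 5.0
Dual objective at y_4 = 5.0: reduced costs (5.0, -7.0), box minimizer x = (0.0, 6.0)
g(y_4) = b*y + (c1 - a1*y)*x1 + (c2 - a2*y)*x2 = 11*5.0 + 5.0*0.0 + (-7.0)*6.0 = 55.0 + 0.0 - 42.0 = 13.0


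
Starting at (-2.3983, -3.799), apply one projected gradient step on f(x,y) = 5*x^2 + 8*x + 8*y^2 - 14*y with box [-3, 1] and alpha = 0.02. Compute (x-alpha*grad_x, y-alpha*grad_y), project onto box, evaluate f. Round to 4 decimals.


Step 1: Compute gradient at (-2.3983, -3.799).
grad_x = 2*5*-2.3983 + 8 = -15.983
grad_y = 2*8*-3.799 - 14 = -74.784
Step 2: Gradient step.
x_raw = -2.3983 - 0.02*-15.983 = -2.0786
y_raw = -3.799 - 0.02*-74.784 = -2.3033
Step 3: Project onto [-3, 1].
x_proj = clip(-2.0786) = -2.0786
y_proj = clip(-2.3033) = -2.3033
Step 4: Evaluate f.
f(-2.0786, -2.3033) = 79.6633


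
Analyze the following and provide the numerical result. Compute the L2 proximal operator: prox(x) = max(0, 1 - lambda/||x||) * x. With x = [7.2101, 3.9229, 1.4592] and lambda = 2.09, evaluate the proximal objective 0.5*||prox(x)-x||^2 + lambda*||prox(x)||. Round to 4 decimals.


Step 1: Compute ||x||.
||x|| = 8.3369
Step 2: Compute scaling factor.
scale = max(0, 1 - 2.09/8.3369) = 0.7493
Step 3: prox(x) = [5.4026, 2.9395, 1.0934]
||prox(x)|| = 6.2469
Step 4: Proximal objective.
0.5*||prox-x||^2 = 2.1841
lambda*||prox|| = 13.056
Total = 15.2401


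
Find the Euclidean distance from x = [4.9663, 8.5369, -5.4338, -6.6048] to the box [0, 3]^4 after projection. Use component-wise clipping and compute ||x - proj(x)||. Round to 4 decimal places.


Project each component onto [0, 3].
clip(4.9663) = 3.0, clip(8.5369) = 3.0, clip(-5.4338) = 0.0, clip(-6.6048) = 0.0
Projection = [3.0, 3.0, 0.0, 0.0]
Squared diffs: [3.8663, 30.6573, 29.5262, 43.6234]
Distance = sqrt(107.6732) = 10.3766


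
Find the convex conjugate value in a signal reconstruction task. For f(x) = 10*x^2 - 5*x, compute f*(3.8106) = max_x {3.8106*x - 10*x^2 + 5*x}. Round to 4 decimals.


f*(y) = sup_x {y*x - a*x^2 - b*x} = sup_x {(y-b)*x - a*x^2}
FOC: (y - b) - 2a*x = 0 => x* = (y - b)/(2a)
x* = (3.8106 + 5)/(2*10) = 0.4405
f*(3.8106) = (y-b)^2/(4a) = (3.8106 + 5)^2/(4*10)
= 77.6267/40 = 1.9407


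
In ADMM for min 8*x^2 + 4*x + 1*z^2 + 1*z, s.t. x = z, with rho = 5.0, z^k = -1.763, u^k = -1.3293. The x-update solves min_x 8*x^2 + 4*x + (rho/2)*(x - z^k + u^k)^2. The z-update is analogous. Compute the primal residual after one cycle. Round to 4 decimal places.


ADMM iteration with rho = 5.0, z^k = -1.763, u^k = -1.3293
Step 1: x-update.
Minimize 8*x^2 + 4*x + (5.0/2)*(x + 1.763 - 1.3293)^2
FOC: (2*8 + 5.0)*x = -4 + 5.0*(-1.763 + 1.3293)
x^{k+1} = -0.2937
Step 2: z-update.
Minimize 1*z^2 + 1*z + (5.0/2)*(-0.2937 - z - 1.3293)^2
FOC: (2*1 + 5.0)*z = -1 + 5.0*(-0.2937 - 1.3293)
z^{k+1} = -1.3022
Step 3: u-update.
u^{k+1} = -1.3293 - 0.2937 + 1.3022 = -0.3209
Step 4: Primal residual = |-0.2937 + 1.3022| = 1.0084


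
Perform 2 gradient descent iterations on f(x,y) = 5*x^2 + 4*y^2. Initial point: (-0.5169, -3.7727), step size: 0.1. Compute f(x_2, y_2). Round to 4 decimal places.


Gradient descent on f(x,y) = 5*x^2 + 4*y^2.
Starting point: (-0.5169, -3.7727), alpha = 0.1
Step 1: grad_x = 2*5*-0.5169 = -5.169, grad_y = 2*4*-3.7727 = -30.1816
  x_1 = -0.5169 - 0.1*-5.169 = 0.0
  y_1 = -3.7727 - 0.1*-30.1816 = -0.7545
Step 2: grad_x = 2*5*0.0 = 0.0, grad_y = 2*4*-0.7545 = -6.0363
  x_2 = 0.0 - 0.1*0.0 = 0.0
  y_2 = -0.7545 - 0.1*-6.0363 = -0.1509
f(0.0, -0.1509) = 5*0.0^2 + 4*(-0.1509)^2 = 0.0911


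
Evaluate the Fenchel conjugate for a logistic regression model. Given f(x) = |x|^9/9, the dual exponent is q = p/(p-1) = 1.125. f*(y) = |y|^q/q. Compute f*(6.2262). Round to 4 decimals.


The conjugate exponent q satisfies 1/p + 1/q = 1.
p = 9, so q = 9/(9 - 1) = 1.125
|y|^q = 6.2262^1.125 = 7.8253
f*(6.2262) = 7.8253 / 1.125 = 6.9558


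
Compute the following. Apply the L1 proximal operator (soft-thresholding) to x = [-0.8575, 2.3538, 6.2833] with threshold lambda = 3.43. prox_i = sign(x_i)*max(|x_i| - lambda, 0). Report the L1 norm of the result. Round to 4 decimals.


Soft-thresholding with lambda = 3.43:
prox(-0.8575) = sign(-0.8575)*max(|-0.8575| - 3.43, 0) = 0.0
prox(2.3538) = sign(2.3538)*max(|2.3538| - 3.43, 0) = 0.0
prox(6.2833) = sign(6.2833)*max(|6.2833| - 3.43, 0) = 2.8533
prox(x) = [0.0, 0.0, 2.8533]
||prox(x)||_1 = 0.0 + 0.0 + 2.8533 = 2.8533


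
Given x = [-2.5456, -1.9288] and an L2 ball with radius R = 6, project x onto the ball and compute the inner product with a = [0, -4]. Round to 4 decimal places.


Step 1: Compute ||x|| (intermediates to 6 decimals).
||x|| = sqrt((-2.5456)^2 + (-1.9288)^2) = 3.193798
Step 2: Project.
Since ||x|| <= R, proj = x (no scaling needed).
proj(x) = [-2.5456, -1.9288]
Step 3: Dot product.
a^T * proj(x) = 0*(-2.5456) - 4*(-1.9288) = 7.7152


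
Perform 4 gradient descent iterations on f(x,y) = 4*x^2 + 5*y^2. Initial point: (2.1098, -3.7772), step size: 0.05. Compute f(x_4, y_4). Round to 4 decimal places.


Gradient descent on f(x,y) = 4*x^2 + 5*y^2.
Starting point: (2.1098, -3.7772), alpha = 0.05
Step 1: grad_x = 2*4*2.1098 = 16.8784, grad_y = 2*5*-3.7772 = -37.772
  x_1 = 2.1098 - 0.05*16.8784 = 1.2659
  y_1 = -3.7772 - 0.05*-37.772 = -1.8886
Step 2: grad_x = 2*4*1.2659 = 10.127, grad_y = 2*5*-1.8886 = -18.886
  x_2 = 1.2659 - 0.05*10.127 = 0.7595
  y_2 = -1.8886 - 0.05*-18.886 = -0.9443
Step 3: grad_x = 2*4*0.7595 = 6.0762, grad_y = 2*5*-0.9443 = -9.443
  x_3 = 0.7595 - 0.05*6.0762 = 0.4557
  y_3 = -0.9443 - 0.05*-9.443 = -0.4722
Step 4: grad_x = 2*4*0.4557 = 3.6457, grad_y = 2*5*-0.4722 = -4.7215
  x_4 = 0.4557 - 0.05*3.6457 = 0.2734
  y_4 = -0.4722 - 0.05*-4.7215 = -0.2361
f(0.2734, -0.2361) = 4*0.2734^2 + 5*(-0.2361)^2 = 0.5777


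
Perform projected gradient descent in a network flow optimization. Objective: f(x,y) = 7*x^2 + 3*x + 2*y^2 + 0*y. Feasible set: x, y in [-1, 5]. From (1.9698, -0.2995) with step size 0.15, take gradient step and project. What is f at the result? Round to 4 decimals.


Step 1: Compute gradient at (1.9698, -0.2995).
grad_x = 2*7*1.9698 + 3 = 30.5772
grad_y = 2*2*-0.2995 + 0 = -1.198
Step 2: Gradient step.
x_raw = 1.9698 - 0.15*30.5772 = -2.6168
y_raw = -0.2995 - 0.15*-1.198 = -0.1198
Step 3: Project onto [-1, 5].
x_proj = clip(-2.6168) = -1.0
y_proj = clip(-0.1198) = -0.1198
Step 4: Evaluate f.
f(-1.0, -0.1198) = 4.0287


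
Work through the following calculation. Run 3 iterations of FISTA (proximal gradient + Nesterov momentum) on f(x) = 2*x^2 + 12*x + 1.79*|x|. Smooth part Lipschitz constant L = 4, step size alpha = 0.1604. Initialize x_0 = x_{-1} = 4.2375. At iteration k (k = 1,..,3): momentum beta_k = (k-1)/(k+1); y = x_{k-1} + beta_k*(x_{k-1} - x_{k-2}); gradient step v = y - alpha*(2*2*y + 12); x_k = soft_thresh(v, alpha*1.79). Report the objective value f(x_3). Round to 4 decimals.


FISTA on f(x) = 2*x^2 + 12*x + 1.79*|x|
L = 4, alpha = 0.1604
Iteration 1: beta = 0.0, y = 4.2375 + 0.0*(4.2375 - 4.2375) = 4.2375
  grad(y) = 28.95, v = y - alpha*grad = -0.4061
  prox(v) = soft_thresh(-0.4061, 0.2871) = -0.119
Iteration 2: beta = 0.3333, y = -0.119 + 0.3333*(-0.119 - 4.2375) = -1.5711
  grad(y) = 5.7155, v = y - alpha*grad = -2.4879
  prox(v) = soft_thresh(-2.4879, 0.2871) = -2.2008
Iteration 3: beta = 0.5, y = -2.2008 + 0.5*(-2.2008 + 0.119) = -3.2417
  grad(y) = -0.9667, v = y - alpha*grad = -3.0866
  prox(v) = soft_thresh(-3.0866, 0.2871) = -2.7995
f(x_3) = 2*(-2.7995)^2 + 12*(-2.7995) + 1.79*|-2.7995| = -12.9085


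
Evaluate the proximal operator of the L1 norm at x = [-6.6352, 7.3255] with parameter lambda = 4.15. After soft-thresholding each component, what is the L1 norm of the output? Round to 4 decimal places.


Soft-thresholding with lambda = 4.15:
prox(-6.6352) = sign(-6.6352)*max(|-6.6352| - 4.15, 0) = -2.4852
prox(7.3255) = sign(7.3255)*max(|7.3255| - 4.15, 0) = 3.1755
prox(x) = [-2.4852, 3.1755]
||prox(x)||_1 = 2.4852 + 3.1755 = 5.6607


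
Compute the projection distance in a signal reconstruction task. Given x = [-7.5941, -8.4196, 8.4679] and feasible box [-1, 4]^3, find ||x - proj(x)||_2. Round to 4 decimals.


Project each component onto [-1, 4].
clip(-7.5941) = -1.0, clip(-8.4196) = -1.0, clip(8.4679) = 4.0
Projection = [-1.0, -1.0, 4.0]
Squared diffs: [43.4822, 55.0505, 19.9621]
Distance = sqrt(118.4948) = 10.8855


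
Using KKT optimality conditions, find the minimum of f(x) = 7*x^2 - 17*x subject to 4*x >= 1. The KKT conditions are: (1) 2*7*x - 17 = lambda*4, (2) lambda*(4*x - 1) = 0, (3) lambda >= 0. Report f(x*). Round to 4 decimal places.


Step 1: Try lambda = 0 (constraint inactive).
Stationarity: 2*7*x - 17 = 0
x* = 17/(2*7) = 17/14 = 1.2143 (rounded; the exact value 17/14 is used below)
Check constraint: 4*1.2143 = 4.8572 >= 1 -- satisfied.
Step 2: Compute optimal value.
f(x*) = 7*(17/14)^2 - 17*(17/14) = -10.3214


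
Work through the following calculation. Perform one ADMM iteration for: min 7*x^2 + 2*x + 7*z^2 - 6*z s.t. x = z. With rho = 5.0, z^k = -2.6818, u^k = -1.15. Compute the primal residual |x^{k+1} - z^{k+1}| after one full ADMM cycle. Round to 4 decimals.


ADMM iteration with rho = 5.0, z^k = -2.6818, u^k = -1.15
Step 1: x-update.
Minimize 7*x^2 + 2*x + (5.0/2)*(x + 2.6818 - 1.15)^2
FOC: (2*7 + 5.0)*x = -2 + 5.0*(-2.6818 + 1.15)
x^{k+1} = -0.5084
Step 2: z-update.
Minimize 7*z^2 - 6*z + (5.0/2)*(-0.5084 - z - 1.15)^2
FOC: (2*7 + 5.0)*z = 6 + 5.0*(-0.5084 - 1.15)
z^{k+1} = -0.1206
Step 3: u-update.
u^{k+1} = -1.15 - 0.5084 + 0.1206 = -1.5377
Step 4: Primal residual = |-0.5084 + 0.1206| = 0.3877


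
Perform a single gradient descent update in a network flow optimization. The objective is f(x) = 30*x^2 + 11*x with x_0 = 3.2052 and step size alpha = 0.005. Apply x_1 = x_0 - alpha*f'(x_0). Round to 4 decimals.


We compute the gradient at x_0 and apply the update.
f'(x) = 60*x + 11
f'(3.2052) = 60*3.2052 + 11 = 203.312
x_1 = 3.2052 - 0.005*203.312 = 2.1886


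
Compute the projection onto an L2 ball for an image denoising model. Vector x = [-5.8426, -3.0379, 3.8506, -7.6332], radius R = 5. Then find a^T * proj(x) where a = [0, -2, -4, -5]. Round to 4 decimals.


Step 1: Compute ||x|| (intermediates to 6 decimals).
||x|| = sqrt((-5.8426)^2 + (-3.0379)^2 + 3.8506^2 + (-7.6332)^2) = 10.791556
Step 2: Project.
Since ||x|| > R, scale = R/||x|| = 5/10.791556 = 0.463325, proj(x) = scale * x
proj(x) = [-2.707023, -1.407535, 1.784079, -3.536652]
Step 3: Dot product.
a^T * proj(x) = 0*(-2.707023) - 2*(-1.407535) - 4*1.784079 - 5*(-3.536652) = 13.362


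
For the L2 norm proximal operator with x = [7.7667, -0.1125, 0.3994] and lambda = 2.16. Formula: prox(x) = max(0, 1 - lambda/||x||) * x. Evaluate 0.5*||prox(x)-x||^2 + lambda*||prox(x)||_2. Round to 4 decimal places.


Step 1: Compute ||x||.
||x|| = 7.7778
Step 2: Compute scaling factor.
scale = max(0, 1 - 2.16/7.7778) = 0.7223
Step 3: prox(x) = [5.6098, -0.0813, 0.2885]
||prox(x)|| = 5.6178
Step 4: Proximal objective.
0.5*||prox-x||^2 = 2.3328
lambda*||prox|| = 12.1344
Total = 14.4672


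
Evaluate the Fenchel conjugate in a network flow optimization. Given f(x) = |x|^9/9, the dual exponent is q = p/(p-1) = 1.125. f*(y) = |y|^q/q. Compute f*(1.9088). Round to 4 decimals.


The conjugate exponent q satisfies 1/p + 1/q = 1.
p = 9, so q = 9/(9 - 1) = 1.125
|y|^q = 1.9088^1.125 = 2.0695
f*(1.9088) = 2.0695 / 1.125 = 1.8395


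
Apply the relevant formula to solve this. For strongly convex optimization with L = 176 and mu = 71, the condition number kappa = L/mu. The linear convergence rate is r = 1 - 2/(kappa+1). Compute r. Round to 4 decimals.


Step 1: Compute the condition number.
kappa = L/mu = 176/71 = 2.4789
Step 2: Compute the convergence rate.
r = 1 - 2/(kappa + 1) = 1 - 2*mu/(L + mu) = (L - mu)/(L + mu) = 105/247 = 0.4251


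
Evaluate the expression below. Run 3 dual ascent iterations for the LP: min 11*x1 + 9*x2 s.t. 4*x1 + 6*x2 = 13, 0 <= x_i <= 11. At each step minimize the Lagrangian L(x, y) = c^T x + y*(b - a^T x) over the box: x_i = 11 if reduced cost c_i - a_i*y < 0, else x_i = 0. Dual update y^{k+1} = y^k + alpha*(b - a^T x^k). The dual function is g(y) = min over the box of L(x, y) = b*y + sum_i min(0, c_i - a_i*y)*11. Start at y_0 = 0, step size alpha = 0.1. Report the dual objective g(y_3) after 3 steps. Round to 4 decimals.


Dual ascent for LP: min 11*x1 + 9*x2, 4*x1 + 6*x2 = 13, 0 <= x_i <= 11
Step 1: y^k = 0.0, reduced costs: (11.0, 9.0)
  x^k = (0.0, 0.0), subgradient = b - a^T x = 13.0
  y^{k+1} = 0.0 + 0.1*13.0 = 1.3
Step 2: y^k = 1.3, reduced costs: (5.8, 1.2)
  x^k = (0.0, 0.0), subgradient = b - a^T x = 13.0
  y^{k+1} = 1.3 + 0.1*13.0 = 2.6
Step 3: y^k = 2.6, reduced costs: (0.6, -6.6)
  x^k = (0.0, 11.0), subgradient = b - a^T x = -53.0
  y^{k+1} = 2.6 + 0.1*-53.0 = -2.7
Dual objective at y_3 = -2.7: reduced costs (21.8, 25.2), box minimizer x = (0.0, 0.0)
g(y_3) = b*y + (c1 - a1*y)*x1 + (c2 - a2*y)*x2 = 13*(-2.7) + 21.8*0.0 + 25.2*0.0 = -35.1 + 0.0 + 0.0 = -35.1


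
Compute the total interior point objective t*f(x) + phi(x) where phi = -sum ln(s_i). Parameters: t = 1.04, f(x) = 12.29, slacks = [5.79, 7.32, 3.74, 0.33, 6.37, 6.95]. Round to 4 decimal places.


Step 1: Compute log-barrier.
ln values: [1.7561, 1.9906, 1.3191, -1.1087, 1.8516, 1.9387]
phi = -(1.7561 + 1.9906 + 1.3191 - 1.1087 + 1.8516 + 1.9387) = -7.7475
Step 2: Compute augmented objective.
t*f(x) = 1.04*12.29 = 12.7816
Total = 12.7816 - 7.7475 = 5.0341


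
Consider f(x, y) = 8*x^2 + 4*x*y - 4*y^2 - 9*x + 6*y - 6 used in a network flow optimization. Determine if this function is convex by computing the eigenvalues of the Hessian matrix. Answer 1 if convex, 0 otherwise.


The Hessian of f(x,y) = 8*x^2 + 4*x*y - 4*y^2 - 9*x + 6*y - 6 is:
H = [[16, 4], [4, -8]]
Trace = 16 - 8 = 8
Determinant = 16*-8 - (4)^2 = -144
Discriminant = (8)^2 - 4*-144 = 640.0
Eigenvalues: lambda_1 = -8.6491, lambda_2 = 16.6491
The function is not convex.

0


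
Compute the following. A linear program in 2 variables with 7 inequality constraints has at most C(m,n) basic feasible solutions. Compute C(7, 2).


Each vertex corresponds to some choice of n active constraints out of m, so the number of vertices is at most C(m, n) = m! / (n!(m-n)!).
m = 7, n = 2
Numerator: 7 * 6
Denominator: 2! = 2
C(7, 2) = 21


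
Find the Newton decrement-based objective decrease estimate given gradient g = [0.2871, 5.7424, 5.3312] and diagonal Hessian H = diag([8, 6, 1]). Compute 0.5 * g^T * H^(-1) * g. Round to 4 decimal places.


Step 1: H is diagonal, so H^(-1) * g = [0.0359, 0.9571, 5.3312].
Step 2: g^T H^(-1) g = sum_i g_i^2 / H_ii
  = (0.2871)^2/8 + (5.7424)^2/6 + (5.3312)^2/1
  = 0.0103 + 5.4959 + 28.4217 = 33.9279
Step 3: Objective decrease = 0.5 * g^T H^(-1) g = 16.9639


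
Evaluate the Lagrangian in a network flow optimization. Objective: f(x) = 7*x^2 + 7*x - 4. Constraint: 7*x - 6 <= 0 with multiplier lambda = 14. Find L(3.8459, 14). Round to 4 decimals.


Step 1: Evaluate f(x).
f(3.8459) = 7*3.8459^2 + 7*3.8459 - 4 = 126.4579
Step 2: Evaluate g(x).
g(3.8459) = 7*3.8459 - 6 = 20.9213
Step 3: Compute Lagrangian.
L = 126.4579 + 14*20.9213 = 419.3561


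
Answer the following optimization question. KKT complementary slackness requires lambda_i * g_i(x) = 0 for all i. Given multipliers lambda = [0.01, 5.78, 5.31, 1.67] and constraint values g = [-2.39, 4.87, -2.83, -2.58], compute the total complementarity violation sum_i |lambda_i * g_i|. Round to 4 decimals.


KKT complementary slackness check:
lambda_1 * g_1 = 0.01 * -2.39 = -0.0239
lambda_2 * g_2 = 5.78 * 4.87 = 28.1486
lambda_3 * g_3 = 5.31 * -2.83 = -15.0273
lambda_4 * g_4 = 1.67 * -2.58 = -4.3086
Total violation = 0.0239 + 28.1486 + 15.0273 + 4.3086 = 47.5084


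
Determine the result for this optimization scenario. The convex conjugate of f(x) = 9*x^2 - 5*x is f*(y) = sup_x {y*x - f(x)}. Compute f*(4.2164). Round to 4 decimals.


f*(y) = sup_x {y*x - a*x^2 - b*x} = sup_x {(y-b)*x - a*x^2}
FOC: (y - b) - 2a*x = 0 => x* = (y - b)/(2a)
x* = (4.2164 + 5)/(2*9) = 0.512
f*(4.2164) = (y-b)^2/(4a) = (4.2164 + 5)^2/(4*9)
= 84.942/36 = 2.3595


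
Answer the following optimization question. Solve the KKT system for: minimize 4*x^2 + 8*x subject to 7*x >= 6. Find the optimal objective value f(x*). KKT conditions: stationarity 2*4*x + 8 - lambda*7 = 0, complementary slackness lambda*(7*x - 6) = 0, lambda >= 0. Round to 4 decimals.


Step 1: Try lambda = 0 (constraint inactive).
x_unc = -8/(2*4) = -1.0
Check: 7*-1.0 = -7.0 < 6 -- violated!
Step 2: Constraint must be active: 7*x = 6
x* = 6/7 = 0.8571 (rounded; the exact value 6/7 is used below)
lambda = (2*4*(6/7) + 8)/7 = 2.1224
Step 3: Compute optimal value.
f(x*) = 4*(6/7)^2 + 8*(6/7) = 9.7959


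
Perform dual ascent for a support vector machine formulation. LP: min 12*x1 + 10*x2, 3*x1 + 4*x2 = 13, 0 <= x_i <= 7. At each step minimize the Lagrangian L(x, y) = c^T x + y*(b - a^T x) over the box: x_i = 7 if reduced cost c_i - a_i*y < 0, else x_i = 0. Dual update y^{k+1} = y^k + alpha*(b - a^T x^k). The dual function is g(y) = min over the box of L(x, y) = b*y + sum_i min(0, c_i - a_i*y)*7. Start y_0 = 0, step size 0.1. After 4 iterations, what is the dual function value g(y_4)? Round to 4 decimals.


Dual ascent for LP: min 12*x1 + 10*x2, 3*x1 + 4*x2 = 13, 0 <= x_i <= 7
Step 1: y^k = 0.0, reduced costs: (12.0, 10.0)
  x^k = (0.0, 0.0), subgradient = b - a^T x = 13.0
  y^{k+1} = 0.0 + 0.1*13.0 = 1.3
Step 2: y^k = 1.3, reduced costs: (8.1, 4.8)
  x^k = (0.0, 0.0), subgradient = b - a^T x = 13.0
  y^{k+1} = 1.3 + 0.1*13.0 = 2.6
Step 3: y^k = 2.6, reduced costs: (4.2, -0.4)
  x^k = (0.0, 7.0), subgradient = b - a^T x = -15.0
  y^{k+1} = 2.6 + 0.1*-15.0 = 1.1
Step 4: y^k = 1.1, reduced costs: (8.7, 5.6)
  x^k = (0.0, 0.0), subgradient = b - a^T x = 13.0
  y^{k+1} = 1.1 + 0.1*13.0 = 2.4
Dual objective at y_4 = 2.4: reduced costs (4.8, 0.4), box minimizer x = (0.0, 0.0)
g(y_4) = b*y + (c1 - a1*y)*x1 + (c2 - a2*y)*x2 = 13*2.4 + 4.8*0.0 + 0.4*0.0 = 31.2 + 0.0 + 0.0 = 31.2


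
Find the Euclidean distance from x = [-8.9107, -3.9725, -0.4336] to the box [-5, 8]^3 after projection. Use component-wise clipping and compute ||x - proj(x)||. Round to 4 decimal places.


Project each component onto [-5, 8].
clip(-8.9107) = -5.0, clip(-3.9725) = -3.9725, clip(-0.4336) = -0.4336
Projection = [-5.0, -3.9725, -0.4336]
Squared diffs: [15.2936, 0.0, 0.0]
Distance = sqrt(15.2936) = 3.9107


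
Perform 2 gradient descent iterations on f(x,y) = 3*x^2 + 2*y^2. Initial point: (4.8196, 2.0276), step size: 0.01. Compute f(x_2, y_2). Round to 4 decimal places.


Gradient descent on f(x,y) = 3*x^2 + 2*y^2.
Starting point: (4.8196, 2.0276), alpha = 0.01
Step 1: grad_x = 2*3*4.8196 = 28.9176, grad_y = 2*2*2.0276 = 8.1104
  x_1 = 4.8196 - 0.01*28.9176 = 4.5304
  y_1 = 2.0276 - 0.01*8.1104 = 1.9465
Step 2: grad_x = 2*3*4.5304 = 27.1825, grad_y = 2*2*1.9465 = 7.786
  x_2 = 4.5304 - 0.01*27.1825 = 4.2586
  y_2 = 1.9465 - 0.01*7.786 = 1.8686
f(4.2586, 1.8686) = 3*4.2586^2 + 2*1.8686^2 = 61.3906
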